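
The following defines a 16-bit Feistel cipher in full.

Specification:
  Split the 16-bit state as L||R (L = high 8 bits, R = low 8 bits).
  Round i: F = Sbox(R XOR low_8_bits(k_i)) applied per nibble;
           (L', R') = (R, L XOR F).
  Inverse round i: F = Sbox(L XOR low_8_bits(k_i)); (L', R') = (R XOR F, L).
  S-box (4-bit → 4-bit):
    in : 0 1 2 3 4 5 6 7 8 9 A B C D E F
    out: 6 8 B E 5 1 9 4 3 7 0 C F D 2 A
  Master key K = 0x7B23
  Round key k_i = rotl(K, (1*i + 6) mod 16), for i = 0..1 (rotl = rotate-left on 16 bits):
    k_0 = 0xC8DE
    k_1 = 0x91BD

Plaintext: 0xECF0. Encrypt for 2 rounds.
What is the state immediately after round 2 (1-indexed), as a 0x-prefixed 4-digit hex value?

s_0 = plaintext = 0xECF0
s_1 = Round(s_0, k_0) = 0xF05E
s_2 = Round(s_1, k_1) = 0x5EDE

0x5EDE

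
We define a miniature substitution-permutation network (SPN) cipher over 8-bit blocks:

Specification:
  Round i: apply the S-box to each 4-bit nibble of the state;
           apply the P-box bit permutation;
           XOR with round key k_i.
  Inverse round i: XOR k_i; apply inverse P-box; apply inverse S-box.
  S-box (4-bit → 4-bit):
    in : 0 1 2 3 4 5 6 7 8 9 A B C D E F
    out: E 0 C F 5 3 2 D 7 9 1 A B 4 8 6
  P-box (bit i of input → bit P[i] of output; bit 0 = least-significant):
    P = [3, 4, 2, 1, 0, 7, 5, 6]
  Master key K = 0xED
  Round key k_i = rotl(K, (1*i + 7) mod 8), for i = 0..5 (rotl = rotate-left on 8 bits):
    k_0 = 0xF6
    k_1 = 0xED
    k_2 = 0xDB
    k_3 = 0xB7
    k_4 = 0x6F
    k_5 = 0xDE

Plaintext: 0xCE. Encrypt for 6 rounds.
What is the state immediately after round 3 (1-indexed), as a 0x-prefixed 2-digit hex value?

0xD7

s_0 = plaintext = 0xCE
s_1 = Round(s_0, k_0) = 0x35
s_2 = Round(s_1, k_1) = 0x14
s_3 = Round(s_2, k_2) = 0xD7
s_4 = Round(s_3, k_3) = 0x99
s_5 = Round(s_4, k_4) = 0x24
s_6 = Round(s_5, k_5) = 0xB2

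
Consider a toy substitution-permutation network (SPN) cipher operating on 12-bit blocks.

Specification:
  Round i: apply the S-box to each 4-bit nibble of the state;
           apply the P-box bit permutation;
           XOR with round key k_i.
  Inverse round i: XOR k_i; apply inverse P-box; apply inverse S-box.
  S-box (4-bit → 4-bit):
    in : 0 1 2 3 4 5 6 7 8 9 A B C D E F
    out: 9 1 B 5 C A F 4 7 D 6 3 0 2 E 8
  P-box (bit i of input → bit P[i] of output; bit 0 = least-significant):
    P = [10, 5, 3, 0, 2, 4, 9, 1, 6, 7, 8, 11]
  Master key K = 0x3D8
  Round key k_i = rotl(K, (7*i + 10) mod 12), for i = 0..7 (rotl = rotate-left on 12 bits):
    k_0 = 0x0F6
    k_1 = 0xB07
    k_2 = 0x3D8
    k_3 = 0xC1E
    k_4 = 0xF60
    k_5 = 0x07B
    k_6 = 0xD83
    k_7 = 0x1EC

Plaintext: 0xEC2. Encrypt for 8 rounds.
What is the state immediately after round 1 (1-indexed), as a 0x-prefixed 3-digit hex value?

s_0 = plaintext = 0xEC2
s_1 = Round(s_0, k_0) = 0xD57
s_2 = Round(s_1, k_1) = 0xB9D
s_3 = Round(s_2, k_2) = 0x13E
s_4 = Round(s_3, k_3) = 0xE73
s_5 = Round(s_4, k_4) = 0x0E8
s_6 = Round(s_5, k_5) = 0xE01
s_7 = Round(s_6, k_6) = 0x005
s_8 = Round(s_7, k_7) = 0x98B

0xD57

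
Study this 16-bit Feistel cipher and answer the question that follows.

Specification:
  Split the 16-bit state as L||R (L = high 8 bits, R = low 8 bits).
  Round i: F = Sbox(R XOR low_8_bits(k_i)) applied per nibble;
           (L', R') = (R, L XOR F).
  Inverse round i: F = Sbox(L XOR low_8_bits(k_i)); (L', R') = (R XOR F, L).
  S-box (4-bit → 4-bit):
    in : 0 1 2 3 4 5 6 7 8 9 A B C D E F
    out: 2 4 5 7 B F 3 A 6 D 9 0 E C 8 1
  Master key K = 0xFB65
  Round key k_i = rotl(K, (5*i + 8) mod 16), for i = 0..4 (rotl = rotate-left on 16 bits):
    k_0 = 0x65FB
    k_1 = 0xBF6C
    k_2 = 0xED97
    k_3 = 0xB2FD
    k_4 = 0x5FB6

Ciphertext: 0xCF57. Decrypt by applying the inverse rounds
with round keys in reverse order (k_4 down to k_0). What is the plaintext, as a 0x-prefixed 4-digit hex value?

s_0 = ciphertext = 0xCF57
s_1 = InvRound(s_0, k_4) = 0xFACF
s_2 = InvRound(s_1, k_3) = 0xE5FA
s_3 = InvRound(s_2, k_2) = 0x5FE5
s_4 = InvRound(s_3, k_1) = 0x925F
s_5 = InvRound(s_4, k_0) = 0x6292

0x6292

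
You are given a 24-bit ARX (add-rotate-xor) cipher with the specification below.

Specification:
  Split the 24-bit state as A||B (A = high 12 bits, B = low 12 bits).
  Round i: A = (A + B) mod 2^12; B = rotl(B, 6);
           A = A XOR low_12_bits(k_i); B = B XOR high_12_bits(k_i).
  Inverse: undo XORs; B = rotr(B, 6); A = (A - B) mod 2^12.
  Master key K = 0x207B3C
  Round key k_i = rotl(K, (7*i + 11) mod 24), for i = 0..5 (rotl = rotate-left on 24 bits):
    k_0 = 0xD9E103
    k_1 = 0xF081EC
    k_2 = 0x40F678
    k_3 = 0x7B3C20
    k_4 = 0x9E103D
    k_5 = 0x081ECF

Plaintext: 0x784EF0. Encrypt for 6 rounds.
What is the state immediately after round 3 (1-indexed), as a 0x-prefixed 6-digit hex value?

s_0 = plaintext = 0x784EF0
s_1 = Round(s_0, k_0) = 0x7771A5
s_2 = Round(s_1, k_1) = 0x8F064E
s_3 = Round(s_2, k_2) = 0x946796
s_4 = Round(s_3, k_3) = 0xCFC22D
s_5 = Round(s_4, k_4) = 0xF142A9
s_6 = Round(s_5, k_5) = 0xF72ACB

0x946796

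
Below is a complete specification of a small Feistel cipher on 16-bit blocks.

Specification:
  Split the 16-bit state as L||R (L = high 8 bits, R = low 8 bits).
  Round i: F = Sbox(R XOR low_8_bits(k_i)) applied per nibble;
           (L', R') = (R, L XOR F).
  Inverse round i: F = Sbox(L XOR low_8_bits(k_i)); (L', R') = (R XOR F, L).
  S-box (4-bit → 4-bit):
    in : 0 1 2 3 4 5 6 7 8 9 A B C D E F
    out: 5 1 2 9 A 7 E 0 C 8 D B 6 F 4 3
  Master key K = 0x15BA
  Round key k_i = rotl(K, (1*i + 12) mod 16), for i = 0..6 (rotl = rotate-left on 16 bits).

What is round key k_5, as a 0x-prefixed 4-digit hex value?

0x2B74

K = 0x15BA
k_0 = rotl(K, (1*0+12) mod 16) = rotl(K, 12) = 0xA15B
k_1 = rotl(K, (1*1+12) mod 16) = rotl(K, 13) = 0x42B7
k_2 = rotl(K, (1*2+12) mod 16) = rotl(K, 14) = 0x856E
k_3 = rotl(K, (1*3+12) mod 16) = rotl(K, 15) = 0x0ADD
k_4 = rotl(K, (1*4+12) mod 16) = rotl(K, 0) = 0x15BA
k_5 = rotl(K, (1*5+12) mod 16) = rotl(K, 1) = 0x2B74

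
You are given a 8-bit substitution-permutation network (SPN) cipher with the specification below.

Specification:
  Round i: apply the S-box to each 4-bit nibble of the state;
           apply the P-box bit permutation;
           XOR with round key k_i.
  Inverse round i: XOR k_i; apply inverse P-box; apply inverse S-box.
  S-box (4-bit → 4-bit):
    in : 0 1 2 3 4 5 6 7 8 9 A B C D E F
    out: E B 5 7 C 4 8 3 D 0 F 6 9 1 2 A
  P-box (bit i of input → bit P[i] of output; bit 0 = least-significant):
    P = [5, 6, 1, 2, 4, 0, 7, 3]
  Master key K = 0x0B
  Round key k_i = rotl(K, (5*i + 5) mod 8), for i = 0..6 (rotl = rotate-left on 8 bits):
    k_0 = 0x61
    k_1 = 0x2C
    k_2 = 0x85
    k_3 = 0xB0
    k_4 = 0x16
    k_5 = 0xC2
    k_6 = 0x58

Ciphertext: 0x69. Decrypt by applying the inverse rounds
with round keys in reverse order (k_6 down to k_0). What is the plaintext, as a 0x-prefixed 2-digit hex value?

0x83

s_0 = ciphertext = 0x69
s_1 = InvRound(s_0, k_6) = 0x7D
s_2 = InvRound(s_1, k_5) = 0xA8
s_3 = InvRound(s_2, k_4) = 0x88
s_4 = InvRound(s_3, k_3) = 0xCD
s_5 = InvRound(s_4, k_2) = 0x6E
s_6 = InvRound(s_5, k_1) = 0x9B
s_7 = InvRound(s_6, k_0) = 0x83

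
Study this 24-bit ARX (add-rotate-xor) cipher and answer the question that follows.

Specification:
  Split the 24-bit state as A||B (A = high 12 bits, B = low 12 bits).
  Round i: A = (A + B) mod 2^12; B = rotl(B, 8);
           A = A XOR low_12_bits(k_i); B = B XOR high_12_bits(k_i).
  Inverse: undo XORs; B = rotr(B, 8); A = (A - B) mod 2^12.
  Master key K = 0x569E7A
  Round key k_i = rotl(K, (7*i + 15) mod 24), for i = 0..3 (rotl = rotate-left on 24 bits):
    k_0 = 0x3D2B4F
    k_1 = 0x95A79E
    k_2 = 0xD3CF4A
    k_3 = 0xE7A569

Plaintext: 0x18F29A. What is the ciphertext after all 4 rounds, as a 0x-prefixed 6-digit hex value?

s_0 = plaintext = 0x18F29A
s_1 = Round(s_0, k_0) = 0xF669FB
s_2 = Round(s_1, k_1) = 0xEFF2C5
s_3 = Round(s_2, k_2) = 0xE8E810
s_4 = Round(s_3, k_3) = 0x3F7EFB

0x3F7EFB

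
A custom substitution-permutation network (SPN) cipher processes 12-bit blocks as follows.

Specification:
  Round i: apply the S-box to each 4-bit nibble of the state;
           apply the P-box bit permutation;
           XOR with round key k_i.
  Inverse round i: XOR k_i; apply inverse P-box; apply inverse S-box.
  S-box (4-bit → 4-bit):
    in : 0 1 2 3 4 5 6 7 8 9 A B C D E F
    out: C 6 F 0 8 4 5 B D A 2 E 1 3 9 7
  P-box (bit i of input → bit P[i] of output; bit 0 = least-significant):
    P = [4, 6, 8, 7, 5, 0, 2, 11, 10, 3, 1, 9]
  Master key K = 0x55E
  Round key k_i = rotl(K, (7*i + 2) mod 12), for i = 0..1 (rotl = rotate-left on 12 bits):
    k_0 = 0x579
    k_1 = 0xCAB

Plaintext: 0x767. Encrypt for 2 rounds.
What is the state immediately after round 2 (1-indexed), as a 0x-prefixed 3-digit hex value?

s_0 = plaintext = 0x767
s_1 = Round(s_0, k_0) = 0x385
s_2 = Round(s_1, k_1) = 0x58F

0x58F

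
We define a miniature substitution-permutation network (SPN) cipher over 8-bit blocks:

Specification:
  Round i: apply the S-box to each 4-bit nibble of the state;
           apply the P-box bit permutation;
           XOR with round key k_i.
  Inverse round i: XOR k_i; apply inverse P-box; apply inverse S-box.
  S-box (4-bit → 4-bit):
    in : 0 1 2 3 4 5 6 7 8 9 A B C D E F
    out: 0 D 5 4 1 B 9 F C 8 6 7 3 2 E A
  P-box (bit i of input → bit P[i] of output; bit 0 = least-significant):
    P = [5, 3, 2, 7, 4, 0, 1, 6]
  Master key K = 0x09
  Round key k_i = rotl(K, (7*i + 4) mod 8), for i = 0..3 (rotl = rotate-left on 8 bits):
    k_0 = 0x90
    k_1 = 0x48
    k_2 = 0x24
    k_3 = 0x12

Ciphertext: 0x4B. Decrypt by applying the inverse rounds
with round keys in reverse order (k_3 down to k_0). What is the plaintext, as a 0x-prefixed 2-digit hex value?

s_0 = ciphertext = 0x4B
s_1 = InvRound(s_0, k_3) = 0x5D
s_2 = InvRound(s_1, k_2) = 0x5C
s_3 = InvRound(s_2, k_1) = 0x43
s_4 = InvRound(s_3, k_0) = 0x79

0x79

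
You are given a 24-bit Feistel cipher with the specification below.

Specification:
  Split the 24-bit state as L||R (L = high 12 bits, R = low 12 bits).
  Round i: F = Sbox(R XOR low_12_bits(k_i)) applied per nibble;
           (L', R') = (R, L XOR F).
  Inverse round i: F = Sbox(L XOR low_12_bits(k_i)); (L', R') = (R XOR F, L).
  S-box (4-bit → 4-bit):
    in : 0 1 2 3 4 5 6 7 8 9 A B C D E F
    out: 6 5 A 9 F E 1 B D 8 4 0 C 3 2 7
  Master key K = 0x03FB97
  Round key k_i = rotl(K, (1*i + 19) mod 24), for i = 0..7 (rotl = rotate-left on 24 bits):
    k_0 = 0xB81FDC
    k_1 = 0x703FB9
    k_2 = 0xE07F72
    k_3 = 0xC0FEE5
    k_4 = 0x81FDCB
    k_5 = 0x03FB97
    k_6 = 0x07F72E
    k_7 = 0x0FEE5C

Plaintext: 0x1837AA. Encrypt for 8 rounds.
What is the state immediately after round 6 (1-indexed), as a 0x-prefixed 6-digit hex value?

s_0 = plaintext = 0x1837AA
s_1 = Round(s_0, k_0) = 0x7AAC32
s_2 = Round(s_1, k_1) = 0xC32E7A
s_3 = Round(s_2, k_2) = 0xE7A95F
s_4 = Round(s_3, k_3) = 0x95F57E
s_5 = Round(s_4, k_4) = 0x57E451
s_6 = Round(s_5, k_5) = 0x4512BF
s_7 = Round(s_6, k_6) = 0x2BFAD4
s_8 = Round(s_7, k_7) = 0xAD4D62

0x4512BF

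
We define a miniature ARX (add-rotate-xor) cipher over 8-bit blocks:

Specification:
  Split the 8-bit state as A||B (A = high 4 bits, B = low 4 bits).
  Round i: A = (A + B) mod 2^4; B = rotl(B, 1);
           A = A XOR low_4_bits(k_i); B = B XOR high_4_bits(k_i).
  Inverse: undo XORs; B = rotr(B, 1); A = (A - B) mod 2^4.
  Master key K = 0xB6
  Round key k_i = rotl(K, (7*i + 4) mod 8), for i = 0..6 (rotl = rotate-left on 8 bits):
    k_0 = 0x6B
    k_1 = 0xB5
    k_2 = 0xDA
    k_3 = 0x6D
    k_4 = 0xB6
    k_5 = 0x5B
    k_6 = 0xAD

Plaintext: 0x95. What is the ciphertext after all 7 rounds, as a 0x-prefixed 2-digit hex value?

s_0 = plaintext = 0x95
s_1 = Round(s_0, k_0) = 0x5C
s_2 = Round(s_1, k_1) = 0x42
s_3 = Round(s_2, k_2) = 0xC9
s_4 = Round(s_3, k_3) = 0x85
s_5 = Round(s_4, k_4) = 0xB1
s_6 = Round(s_5, k_5) = 0x77
s_7 = Round(s_6, k_6) = 0x34

0x34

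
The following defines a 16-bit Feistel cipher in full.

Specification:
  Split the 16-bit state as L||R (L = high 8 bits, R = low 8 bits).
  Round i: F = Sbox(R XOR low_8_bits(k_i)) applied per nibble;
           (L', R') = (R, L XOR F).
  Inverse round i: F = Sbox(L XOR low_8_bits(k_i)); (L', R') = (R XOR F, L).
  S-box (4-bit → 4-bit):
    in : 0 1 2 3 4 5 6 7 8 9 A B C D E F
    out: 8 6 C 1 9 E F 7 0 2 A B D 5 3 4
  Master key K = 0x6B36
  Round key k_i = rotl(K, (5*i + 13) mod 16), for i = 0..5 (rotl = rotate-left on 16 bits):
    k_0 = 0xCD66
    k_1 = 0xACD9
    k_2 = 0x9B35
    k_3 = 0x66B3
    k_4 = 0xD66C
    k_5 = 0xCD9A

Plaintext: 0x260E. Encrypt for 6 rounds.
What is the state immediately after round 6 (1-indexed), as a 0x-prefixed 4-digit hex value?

s_0 = plaintext = 0x260E
s_1 = Round(s_0, k_0) = 0x0ED6
s_2 = Round(s_1, k_1) = 0xD68A
s_3 = Round(s_2, k_2) = 0x8A62
s_4 = Round(s_3, k_3) = 0x62DC
s_5 = Round(s_4, k_4) = 0xDCDA
s_6 = Round(s_5, k_5) = 0xDA44

0xDA44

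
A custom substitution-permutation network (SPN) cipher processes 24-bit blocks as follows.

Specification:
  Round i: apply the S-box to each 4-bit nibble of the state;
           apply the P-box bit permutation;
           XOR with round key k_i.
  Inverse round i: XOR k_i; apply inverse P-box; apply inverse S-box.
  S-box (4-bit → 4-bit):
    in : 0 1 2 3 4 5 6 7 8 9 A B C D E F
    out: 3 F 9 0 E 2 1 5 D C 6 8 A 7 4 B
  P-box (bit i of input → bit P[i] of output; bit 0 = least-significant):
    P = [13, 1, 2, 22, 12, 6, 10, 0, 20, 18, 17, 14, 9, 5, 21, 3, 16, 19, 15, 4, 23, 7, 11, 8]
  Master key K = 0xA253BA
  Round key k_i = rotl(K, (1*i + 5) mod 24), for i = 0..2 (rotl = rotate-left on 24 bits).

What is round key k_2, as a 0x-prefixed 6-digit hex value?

0x29DD51

K = 0xA253BA
k_0 = rotl(K, (1*0+5) mod 24) = rotl(K, 5) = 0x4A7754
k_1 = rotl(K, (1*1+5) mod 24) = rotl(K, 6) = 0x94EEA8
k_2 = rotl(K, (1*2+5) mod 24) = rotl(K, 7) = 0x29DD51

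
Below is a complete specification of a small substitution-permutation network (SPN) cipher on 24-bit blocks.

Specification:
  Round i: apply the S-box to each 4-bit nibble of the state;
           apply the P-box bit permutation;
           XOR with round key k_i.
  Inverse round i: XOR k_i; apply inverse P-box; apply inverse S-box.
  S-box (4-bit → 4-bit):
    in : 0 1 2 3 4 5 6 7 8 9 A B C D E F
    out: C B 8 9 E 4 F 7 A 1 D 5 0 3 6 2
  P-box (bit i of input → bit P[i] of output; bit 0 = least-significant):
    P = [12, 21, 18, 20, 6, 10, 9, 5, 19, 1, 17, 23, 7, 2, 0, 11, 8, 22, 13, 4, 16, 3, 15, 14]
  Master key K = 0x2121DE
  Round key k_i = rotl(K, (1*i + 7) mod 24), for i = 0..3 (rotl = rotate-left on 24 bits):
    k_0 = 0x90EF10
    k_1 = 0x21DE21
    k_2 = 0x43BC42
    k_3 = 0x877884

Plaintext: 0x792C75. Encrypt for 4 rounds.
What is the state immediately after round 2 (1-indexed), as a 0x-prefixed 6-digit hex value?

0x92F4A4

s_0 = plaintext = 0x792C75
s_1 = Round(s_0, k_0) = 0x956058
s_2 = Round(s_1, k_1) = 0x92F4A4
s_3 = Round(s_2, k_2) = 0xF4BE34
s_4 = Round(s_3, k_3) = 0xF1587F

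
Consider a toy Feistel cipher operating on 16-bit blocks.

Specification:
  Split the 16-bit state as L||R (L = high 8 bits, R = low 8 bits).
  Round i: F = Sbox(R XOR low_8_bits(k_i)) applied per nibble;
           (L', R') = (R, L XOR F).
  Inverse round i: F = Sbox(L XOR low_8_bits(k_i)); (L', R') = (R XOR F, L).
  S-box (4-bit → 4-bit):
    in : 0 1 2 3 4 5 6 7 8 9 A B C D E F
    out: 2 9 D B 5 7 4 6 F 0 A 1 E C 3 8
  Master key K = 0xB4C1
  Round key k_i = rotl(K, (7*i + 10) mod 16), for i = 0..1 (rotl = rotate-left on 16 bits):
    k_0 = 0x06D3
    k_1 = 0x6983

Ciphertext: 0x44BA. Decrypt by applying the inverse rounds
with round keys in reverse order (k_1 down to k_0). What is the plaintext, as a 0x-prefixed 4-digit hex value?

s_0 = ciphertext = 0x44BA
s_1 = InvRound(s_0, k_1) = 0x5C44
s_2 = InvRound(s_1, k_0) = 0xBC5C

0xBC5C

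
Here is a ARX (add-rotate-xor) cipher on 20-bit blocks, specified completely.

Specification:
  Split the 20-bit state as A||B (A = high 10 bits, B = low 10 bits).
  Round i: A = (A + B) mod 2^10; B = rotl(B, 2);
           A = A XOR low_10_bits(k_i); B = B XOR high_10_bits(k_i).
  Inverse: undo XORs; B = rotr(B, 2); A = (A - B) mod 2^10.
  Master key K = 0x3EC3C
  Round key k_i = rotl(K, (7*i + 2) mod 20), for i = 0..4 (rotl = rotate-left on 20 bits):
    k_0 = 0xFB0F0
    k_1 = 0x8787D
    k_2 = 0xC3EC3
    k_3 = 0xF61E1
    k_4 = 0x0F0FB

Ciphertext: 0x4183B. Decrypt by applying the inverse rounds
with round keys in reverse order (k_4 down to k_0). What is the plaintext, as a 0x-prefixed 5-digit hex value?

0x4D4C2

s_0 = ciphertext = 0x4183B
s_1 = InvRound(s_0, k_4) = 0xBF301
s_2 = InvRound(s_1, k_3) = 0x79D36
s_3 = InvRound(s_2, k_2) = 0x6598E
s_4 = InvRound(s_3, k_1) = 0x41CE4
s_5 = InvRound(s_4, k_0) = 0x4D4C2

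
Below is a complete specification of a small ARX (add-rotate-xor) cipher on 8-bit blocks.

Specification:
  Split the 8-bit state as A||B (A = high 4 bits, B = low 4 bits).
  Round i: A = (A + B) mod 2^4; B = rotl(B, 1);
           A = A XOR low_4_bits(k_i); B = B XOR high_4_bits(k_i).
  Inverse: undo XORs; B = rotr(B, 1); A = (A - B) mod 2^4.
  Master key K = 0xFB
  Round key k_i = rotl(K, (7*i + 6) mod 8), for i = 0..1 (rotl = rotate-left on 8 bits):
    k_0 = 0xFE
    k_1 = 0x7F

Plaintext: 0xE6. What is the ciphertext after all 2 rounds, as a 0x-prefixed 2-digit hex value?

s_0 = plaintext = 0xE6
s_1 = Round(s_0, k_0) = 0xA3
s_2 = Round(s_1, k_1) = 0x21

0x21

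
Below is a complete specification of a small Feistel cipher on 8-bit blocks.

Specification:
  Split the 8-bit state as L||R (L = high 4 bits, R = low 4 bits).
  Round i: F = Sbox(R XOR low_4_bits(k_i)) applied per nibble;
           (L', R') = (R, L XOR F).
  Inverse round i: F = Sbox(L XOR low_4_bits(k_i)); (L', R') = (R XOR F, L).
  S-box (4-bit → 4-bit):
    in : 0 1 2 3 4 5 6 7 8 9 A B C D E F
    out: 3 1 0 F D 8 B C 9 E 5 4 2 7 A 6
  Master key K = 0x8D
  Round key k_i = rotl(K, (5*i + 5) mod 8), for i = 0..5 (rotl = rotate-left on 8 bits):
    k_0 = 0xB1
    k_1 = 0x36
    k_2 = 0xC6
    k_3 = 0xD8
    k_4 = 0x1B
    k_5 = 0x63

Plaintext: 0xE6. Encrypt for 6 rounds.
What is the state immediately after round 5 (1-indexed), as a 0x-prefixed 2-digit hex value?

s_0 = plaintext = 0xE6
s_1 = Round(s_0, k_0) = 0x62
s_2 = Round(s_1, k_1) = 0x2B
s_3 = Round(s_2, k_2) = 0xB5
s_4 = Round(s_3, k_3) = 0x5C
s_5 = Round(s_4, k_4) = 0xC9
s_6 = Round(s_5, k_5) = 0x99

0xC9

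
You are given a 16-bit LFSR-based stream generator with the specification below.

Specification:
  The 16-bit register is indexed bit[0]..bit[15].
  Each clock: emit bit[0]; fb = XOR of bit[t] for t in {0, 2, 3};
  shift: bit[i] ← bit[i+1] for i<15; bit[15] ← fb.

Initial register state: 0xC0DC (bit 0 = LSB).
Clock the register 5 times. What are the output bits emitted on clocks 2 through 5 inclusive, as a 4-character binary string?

0111

reg_0 = 0xC0DC
clock 1: out=0, reg = 0x606E
clock 2: out=0, reg = 0x3037
clock 3: out=1, reg = 0x181B
clock 4: out=1, reg = 0x0C0D
clock 5: out=1, reg = 0x8606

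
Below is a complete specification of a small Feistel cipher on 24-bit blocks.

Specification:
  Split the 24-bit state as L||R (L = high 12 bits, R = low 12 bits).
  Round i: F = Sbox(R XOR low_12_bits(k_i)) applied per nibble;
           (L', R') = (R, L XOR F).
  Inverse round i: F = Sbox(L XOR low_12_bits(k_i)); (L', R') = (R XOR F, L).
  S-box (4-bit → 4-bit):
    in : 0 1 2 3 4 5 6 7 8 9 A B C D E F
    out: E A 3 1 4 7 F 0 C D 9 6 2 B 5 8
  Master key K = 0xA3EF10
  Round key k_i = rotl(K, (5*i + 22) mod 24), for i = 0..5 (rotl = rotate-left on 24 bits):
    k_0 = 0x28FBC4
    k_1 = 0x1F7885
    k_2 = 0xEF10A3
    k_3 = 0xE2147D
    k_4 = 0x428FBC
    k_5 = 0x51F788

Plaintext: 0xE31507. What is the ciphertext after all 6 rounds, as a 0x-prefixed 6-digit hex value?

0x4C4360

s_0 = plaintext = 0xE31507
s_1 = Round(s_0, k_0) = 0x507B10
s_2 = Round(s_1, k_1) = 0xB104D0
s_3 = Round(s_2, k_2) = 0x4D0F11
s_4 = Round(s_3, k_3) = 0xF11222
s_5 = Round(s_4, k_4) = 0x2224C4
s_6 = Round(s_5, k_5) = 0x4C4360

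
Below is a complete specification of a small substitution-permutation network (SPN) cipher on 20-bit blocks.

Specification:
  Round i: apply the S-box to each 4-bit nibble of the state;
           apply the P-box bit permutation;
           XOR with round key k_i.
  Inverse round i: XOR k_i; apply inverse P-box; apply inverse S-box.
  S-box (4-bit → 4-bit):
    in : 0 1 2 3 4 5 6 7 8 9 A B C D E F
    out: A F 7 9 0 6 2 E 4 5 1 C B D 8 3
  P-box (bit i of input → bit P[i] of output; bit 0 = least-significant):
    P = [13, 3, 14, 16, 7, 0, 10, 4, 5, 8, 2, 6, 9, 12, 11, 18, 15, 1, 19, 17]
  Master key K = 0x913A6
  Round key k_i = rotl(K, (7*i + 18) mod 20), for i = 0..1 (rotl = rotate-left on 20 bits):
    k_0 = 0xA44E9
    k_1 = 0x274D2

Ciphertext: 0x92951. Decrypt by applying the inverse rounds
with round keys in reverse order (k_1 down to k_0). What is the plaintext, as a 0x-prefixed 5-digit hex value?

0x5CEAE

s_0 = ciphertext = 0x92951
s_1 = InvRound(s_0, k_1) = 0x7562B
s_2 = InvRound(s_1, k_0) = 0x5CEAE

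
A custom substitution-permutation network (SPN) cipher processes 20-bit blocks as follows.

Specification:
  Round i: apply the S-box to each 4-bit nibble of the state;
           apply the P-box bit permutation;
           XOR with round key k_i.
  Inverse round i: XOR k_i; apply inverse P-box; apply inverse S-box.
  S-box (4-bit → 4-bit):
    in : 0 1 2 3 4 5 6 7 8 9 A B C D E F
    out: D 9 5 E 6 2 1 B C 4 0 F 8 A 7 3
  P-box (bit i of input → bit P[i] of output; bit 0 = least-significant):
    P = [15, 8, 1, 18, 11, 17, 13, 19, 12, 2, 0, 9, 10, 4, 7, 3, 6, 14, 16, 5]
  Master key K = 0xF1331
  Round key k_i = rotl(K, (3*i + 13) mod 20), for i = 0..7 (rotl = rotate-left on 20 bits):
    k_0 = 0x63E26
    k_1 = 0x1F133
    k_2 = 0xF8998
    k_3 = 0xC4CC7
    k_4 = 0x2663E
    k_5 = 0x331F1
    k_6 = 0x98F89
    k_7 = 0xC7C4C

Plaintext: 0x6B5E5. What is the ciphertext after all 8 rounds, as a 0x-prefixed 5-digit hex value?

s_0 = plaintext = 0x6B5E5
s_1 = Round(s_0, k_0) = 0x413FA
s_2 = Round(s_1, k_1) = 0x2BF3E
s_3 = Round(s_2, k_2) = 0x43C46
s_4 = Round(s_3, k_3) = 0xFAE5F
s_5 = Round(s_4, k_4) = 0x0B77B
s_6 = Round(s_5, k_5) = 0xCAE0F
s_7 = Round(s_6, k_6) = 0x136AC
s_8 = Round(s_7, k_7) = 0x86CB4

0x86CB4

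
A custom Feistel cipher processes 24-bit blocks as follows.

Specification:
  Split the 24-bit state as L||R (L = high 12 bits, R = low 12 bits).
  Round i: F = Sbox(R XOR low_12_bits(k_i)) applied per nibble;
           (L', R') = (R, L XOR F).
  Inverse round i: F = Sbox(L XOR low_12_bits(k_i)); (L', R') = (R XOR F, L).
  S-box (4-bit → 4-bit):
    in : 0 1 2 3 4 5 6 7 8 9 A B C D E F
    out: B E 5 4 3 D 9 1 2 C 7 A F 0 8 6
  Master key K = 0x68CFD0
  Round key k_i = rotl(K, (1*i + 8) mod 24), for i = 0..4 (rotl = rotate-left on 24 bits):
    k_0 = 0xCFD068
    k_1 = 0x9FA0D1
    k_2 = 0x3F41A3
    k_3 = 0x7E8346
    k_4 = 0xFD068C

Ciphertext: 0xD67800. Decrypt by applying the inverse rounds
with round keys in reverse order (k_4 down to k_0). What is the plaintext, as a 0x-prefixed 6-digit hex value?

s_0 = ciphertext = 0xD67800
s_1 = InvRound(s_0, k_4) = 0x28AD67
s_2 = InvRound(s_1, k_3) = 0x39828A
s_3 = InvRound(s_2, k_2) = 0x7C0398
s_4 = InvRound(s_3, k_1) = 0x2767C0
s_5 = InvRound(s_4, k_0) = 0x228276

0x228276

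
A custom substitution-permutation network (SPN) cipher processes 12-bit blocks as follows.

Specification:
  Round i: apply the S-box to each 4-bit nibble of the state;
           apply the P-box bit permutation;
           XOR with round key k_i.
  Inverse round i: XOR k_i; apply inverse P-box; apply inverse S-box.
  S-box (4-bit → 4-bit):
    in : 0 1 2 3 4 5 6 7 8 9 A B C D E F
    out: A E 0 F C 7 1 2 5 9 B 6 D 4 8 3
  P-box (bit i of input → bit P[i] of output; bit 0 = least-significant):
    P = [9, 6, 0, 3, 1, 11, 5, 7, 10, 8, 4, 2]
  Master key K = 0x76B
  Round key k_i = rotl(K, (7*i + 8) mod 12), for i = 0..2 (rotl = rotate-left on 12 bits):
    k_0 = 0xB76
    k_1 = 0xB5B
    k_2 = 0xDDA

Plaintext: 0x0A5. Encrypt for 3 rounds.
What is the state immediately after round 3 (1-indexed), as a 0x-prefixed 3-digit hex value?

0x778

s_0 = plaintext = 0x0A5
s_1 = Round(s_0, k_0) = 0x0B1
s_2 = Round(s_1, k_1) = 0x236
s_3 = Round(s_2, k_2) = 0x778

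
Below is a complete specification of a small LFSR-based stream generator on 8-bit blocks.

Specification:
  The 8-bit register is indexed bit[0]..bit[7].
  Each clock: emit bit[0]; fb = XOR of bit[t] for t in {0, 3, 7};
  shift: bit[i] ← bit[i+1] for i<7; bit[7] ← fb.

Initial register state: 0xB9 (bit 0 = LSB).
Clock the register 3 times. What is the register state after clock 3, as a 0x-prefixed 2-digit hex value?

0xB7

reg_0 = 0xB9
clock 1: out=1, reg = 0xDC
clock 2: out=0, reg = 0x6E
clock 3: out=0, reg = 0xB7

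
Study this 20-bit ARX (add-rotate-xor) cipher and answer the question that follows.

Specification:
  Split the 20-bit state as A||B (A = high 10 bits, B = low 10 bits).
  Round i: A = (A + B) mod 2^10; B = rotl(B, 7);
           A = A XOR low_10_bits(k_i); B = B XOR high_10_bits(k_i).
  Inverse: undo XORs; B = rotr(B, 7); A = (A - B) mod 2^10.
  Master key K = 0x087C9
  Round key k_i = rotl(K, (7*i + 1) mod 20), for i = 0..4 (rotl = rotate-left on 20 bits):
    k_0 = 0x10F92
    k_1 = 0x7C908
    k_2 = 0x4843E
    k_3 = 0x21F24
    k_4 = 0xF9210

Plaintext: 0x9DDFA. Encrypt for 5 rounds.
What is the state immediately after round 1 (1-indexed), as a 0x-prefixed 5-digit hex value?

0xF8D7C

s_0 = plaintext = 0x9DDFA
s_1 = Round(s_0, k_0) = 0xF8D7C
s_2 = Round(s_1, k_1) = 0x15FDD
s_3 = Round(s_2, k_2) = 0x02BDA
s_4 = Round(s_3, k_3) = 0x301FC
s_5 = Round(s_4, k_4) = 0x2B1DB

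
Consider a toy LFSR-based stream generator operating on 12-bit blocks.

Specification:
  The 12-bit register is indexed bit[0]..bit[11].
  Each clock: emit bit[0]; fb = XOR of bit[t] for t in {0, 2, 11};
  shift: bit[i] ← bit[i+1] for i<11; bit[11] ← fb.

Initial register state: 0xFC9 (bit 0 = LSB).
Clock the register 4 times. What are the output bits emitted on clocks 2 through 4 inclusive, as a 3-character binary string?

001

reg_0 = 0xFC9
clock 1: out=1, reg = 0x7E4
clock 2: out=0, reg = 0xBF2
clock 3: out=0, reg = 0xDF9
clock 4: out=1, reg = 0x6FC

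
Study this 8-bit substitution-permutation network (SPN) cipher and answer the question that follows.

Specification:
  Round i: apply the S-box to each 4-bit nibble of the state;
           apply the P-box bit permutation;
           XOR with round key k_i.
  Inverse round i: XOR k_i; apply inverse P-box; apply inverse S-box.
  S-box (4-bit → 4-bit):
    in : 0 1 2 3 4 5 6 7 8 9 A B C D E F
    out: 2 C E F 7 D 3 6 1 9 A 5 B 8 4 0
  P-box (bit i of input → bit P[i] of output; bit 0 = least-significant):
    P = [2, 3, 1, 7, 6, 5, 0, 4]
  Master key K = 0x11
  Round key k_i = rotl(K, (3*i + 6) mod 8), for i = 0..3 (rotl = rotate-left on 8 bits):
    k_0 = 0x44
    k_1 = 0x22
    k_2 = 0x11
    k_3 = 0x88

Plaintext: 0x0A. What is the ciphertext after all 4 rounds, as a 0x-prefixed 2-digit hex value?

0x3B

s_0 = plaintext = 0x0A
s_1 = Round(s_0, k_0) = 0xEC
s_2 = Round(s_1, k_1) = 0xAF
s_3 = Round(s_2, k_2) = 0x21
s_4 = Round(s_3, k_3) = 0x3B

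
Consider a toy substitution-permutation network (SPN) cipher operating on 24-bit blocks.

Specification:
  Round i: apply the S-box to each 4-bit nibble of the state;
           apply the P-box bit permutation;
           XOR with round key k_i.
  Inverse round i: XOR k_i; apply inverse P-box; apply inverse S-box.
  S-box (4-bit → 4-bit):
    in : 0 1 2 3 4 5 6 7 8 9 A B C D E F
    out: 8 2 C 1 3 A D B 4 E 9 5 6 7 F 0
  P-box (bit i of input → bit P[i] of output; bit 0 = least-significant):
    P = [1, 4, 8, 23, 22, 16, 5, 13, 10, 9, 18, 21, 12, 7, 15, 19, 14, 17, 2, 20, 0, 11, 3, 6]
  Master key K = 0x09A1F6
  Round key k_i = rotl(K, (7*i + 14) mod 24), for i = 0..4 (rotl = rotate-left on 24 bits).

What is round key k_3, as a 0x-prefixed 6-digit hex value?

0x0FB04D

K = 0x09A1F6
k_0 = rotl(K, (7*0+14) mod 24) = rotl(K, 14) = 0x7D8268
k_1 = rotl(K, (7*1+14) mod 24) = rotl(K, 21) = 0xC1343E
k_2 = rotl(K, (7*2+14) mod 24) = rotl(K, 4) = 0x9A1F60
k_3 = rotl(K, (7*3+14) mod 24) = rotl(K, 11) = 0x0FB04D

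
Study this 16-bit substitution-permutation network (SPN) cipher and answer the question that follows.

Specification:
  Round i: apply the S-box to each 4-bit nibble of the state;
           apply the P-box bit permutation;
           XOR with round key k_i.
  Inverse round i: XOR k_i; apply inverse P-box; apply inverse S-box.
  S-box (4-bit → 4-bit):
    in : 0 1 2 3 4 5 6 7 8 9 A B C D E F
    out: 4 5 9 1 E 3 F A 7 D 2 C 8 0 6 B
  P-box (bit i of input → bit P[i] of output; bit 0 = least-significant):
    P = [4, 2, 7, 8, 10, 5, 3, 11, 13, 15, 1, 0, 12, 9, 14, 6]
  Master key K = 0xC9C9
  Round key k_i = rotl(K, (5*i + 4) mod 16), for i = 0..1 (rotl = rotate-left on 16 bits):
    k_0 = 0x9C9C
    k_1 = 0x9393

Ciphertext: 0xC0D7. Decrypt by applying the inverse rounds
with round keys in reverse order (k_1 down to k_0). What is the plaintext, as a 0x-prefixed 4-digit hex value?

0x960C

s_0 = ciphertext = 0xC0D7
s_1 = InvRound(s_0, k_1) = 0x6DD7
s_2 = InvRound(s_1, k_0) = 0x960C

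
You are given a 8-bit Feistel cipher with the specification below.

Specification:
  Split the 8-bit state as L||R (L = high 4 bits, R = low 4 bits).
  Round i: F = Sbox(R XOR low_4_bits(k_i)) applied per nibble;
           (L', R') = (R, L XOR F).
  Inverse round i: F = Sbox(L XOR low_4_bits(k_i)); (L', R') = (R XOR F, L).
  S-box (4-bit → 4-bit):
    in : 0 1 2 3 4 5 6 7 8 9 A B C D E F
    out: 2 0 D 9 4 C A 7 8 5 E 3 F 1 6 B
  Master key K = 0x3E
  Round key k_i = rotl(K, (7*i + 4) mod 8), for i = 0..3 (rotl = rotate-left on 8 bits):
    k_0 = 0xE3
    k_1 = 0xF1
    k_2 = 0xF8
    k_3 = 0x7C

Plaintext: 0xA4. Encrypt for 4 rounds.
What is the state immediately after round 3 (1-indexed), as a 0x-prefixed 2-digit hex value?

s_0 = plaintext = 0xA4
s_1 = Round(s_0, k_0) = 0x4D
s_2 = Round(s_1, k_1) = 0xDB
s_3 = Round(s_2, k_2) = 0xB4
s_4 = Round(s_3, k_3) = 0x43

0xB4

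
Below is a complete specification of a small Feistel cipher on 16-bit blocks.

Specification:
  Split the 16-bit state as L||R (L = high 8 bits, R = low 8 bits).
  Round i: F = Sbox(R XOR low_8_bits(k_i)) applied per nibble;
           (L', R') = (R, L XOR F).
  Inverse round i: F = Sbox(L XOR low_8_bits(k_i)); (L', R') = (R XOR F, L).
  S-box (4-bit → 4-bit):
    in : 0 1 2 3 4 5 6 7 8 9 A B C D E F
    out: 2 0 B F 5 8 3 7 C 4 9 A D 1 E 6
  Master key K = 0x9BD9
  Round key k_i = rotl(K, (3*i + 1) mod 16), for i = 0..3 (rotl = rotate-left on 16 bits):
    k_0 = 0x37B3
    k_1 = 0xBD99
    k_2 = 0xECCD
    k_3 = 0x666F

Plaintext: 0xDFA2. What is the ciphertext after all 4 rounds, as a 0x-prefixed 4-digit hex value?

s_0 = plaintext = 0xDFA2
s_1 = Round(s_0, k_0) = 0xA2DF
s_2 = Round(s_1, k_1) = 0xDFF1
s_3 = Round(s_2, k_2) = 0xF122
s_4 = Round(s_3, k_3) = 0x22A0

0x22A0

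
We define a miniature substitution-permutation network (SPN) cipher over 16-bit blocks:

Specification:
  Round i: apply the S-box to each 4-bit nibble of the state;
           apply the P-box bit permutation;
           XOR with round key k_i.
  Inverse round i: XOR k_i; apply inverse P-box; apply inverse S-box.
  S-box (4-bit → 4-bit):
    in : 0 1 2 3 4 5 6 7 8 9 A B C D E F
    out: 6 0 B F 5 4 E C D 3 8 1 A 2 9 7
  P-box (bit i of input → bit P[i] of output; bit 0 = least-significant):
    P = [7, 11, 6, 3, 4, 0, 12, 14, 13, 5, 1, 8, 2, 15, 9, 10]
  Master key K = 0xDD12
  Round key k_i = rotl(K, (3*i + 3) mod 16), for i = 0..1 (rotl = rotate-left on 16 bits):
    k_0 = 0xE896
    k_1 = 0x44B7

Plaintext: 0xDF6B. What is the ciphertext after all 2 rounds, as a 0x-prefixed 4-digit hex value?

0x35E4

s_0 = plaintext = 0xDF6B
s_1 = Round(s_0, k_0) = 0x1835
s_2 = Round(s_1, k_1) = 0x35E4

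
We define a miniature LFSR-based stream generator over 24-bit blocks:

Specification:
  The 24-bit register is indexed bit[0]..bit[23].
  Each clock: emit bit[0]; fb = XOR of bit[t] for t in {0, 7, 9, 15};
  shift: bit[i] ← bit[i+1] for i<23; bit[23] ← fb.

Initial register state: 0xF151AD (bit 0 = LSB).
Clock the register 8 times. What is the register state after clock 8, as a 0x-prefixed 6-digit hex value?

reg_0 = 0xF151AD
clock 1: out=1, reg = 0x78A8D6
clock 2: out=0, reg = 0x3C546B
clock 3: out=1, reg = 0x9E2A35
clock 4: out=1, reg = 0x4F151A
clock 5: out=0, reg = 0x278A8D
clock 6: out=1, reg = 0x13C546
clock 7: out=0, reg = 0x89E2A3
clock 8: out=1, reg = 0x44F151

0x44F151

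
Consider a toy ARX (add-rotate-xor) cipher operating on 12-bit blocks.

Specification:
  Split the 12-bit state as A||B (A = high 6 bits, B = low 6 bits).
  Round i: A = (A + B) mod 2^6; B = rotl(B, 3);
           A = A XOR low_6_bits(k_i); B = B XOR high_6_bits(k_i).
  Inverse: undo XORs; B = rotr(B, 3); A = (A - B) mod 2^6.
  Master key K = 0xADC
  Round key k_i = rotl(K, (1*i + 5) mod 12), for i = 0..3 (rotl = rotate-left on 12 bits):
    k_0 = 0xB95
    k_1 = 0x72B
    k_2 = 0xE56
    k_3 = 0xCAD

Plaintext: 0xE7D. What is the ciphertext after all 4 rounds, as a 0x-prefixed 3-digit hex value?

s_0 = plaintext = 0xE7D
s_1 = Round(s_0, k_0) = 0x8C1
s_2 = Round(s_1, k_1) = 0x3D4
s_3 = Round(s_2, k_2) = 0xD5B
s_4 = Round(s_3, k_3) = 0xF69

0xF69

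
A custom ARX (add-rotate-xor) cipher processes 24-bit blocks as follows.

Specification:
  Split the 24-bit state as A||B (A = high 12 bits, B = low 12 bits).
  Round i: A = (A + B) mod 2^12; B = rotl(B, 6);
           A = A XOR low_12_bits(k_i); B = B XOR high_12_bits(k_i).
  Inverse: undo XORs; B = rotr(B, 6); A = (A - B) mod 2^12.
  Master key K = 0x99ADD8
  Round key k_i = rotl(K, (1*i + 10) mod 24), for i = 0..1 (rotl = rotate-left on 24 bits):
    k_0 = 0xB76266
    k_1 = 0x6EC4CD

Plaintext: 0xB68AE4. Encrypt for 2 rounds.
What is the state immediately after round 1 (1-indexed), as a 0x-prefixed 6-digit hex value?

0x42A25D

s_0 = plaintext = 0xB68AE4
s_1 = Round(s_0, k_0) = 0x42A25D
s_2 = Round(s_1, k_1) = 0x24A1A5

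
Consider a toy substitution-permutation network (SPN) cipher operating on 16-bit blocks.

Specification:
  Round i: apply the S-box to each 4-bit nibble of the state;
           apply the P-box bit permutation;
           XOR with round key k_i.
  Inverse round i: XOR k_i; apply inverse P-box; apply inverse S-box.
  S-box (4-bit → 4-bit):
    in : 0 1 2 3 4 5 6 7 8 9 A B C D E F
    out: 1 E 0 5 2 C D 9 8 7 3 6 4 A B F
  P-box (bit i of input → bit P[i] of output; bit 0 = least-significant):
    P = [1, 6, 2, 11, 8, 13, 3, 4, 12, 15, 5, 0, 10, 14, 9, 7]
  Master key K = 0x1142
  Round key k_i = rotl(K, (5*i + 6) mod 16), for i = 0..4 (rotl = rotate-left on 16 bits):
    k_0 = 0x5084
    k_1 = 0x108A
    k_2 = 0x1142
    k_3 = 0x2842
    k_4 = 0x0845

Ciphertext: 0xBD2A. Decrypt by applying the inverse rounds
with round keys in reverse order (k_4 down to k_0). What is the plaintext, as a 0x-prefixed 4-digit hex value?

s_0 = ciphertext = 0xBD2A
s_1 = InvRound(s_0, k_4) = 0x0F99
s_2 = InvRound(s_1, k_3) = 0x68FA
s_3 = InvRound(s_2, k_2) = 0xD3F8
s_4 = InvRound(s_3, k_1) = 0xBB7A
s_5 = InvRound(s_4, k_0) = 0x1BFF

0x1BFF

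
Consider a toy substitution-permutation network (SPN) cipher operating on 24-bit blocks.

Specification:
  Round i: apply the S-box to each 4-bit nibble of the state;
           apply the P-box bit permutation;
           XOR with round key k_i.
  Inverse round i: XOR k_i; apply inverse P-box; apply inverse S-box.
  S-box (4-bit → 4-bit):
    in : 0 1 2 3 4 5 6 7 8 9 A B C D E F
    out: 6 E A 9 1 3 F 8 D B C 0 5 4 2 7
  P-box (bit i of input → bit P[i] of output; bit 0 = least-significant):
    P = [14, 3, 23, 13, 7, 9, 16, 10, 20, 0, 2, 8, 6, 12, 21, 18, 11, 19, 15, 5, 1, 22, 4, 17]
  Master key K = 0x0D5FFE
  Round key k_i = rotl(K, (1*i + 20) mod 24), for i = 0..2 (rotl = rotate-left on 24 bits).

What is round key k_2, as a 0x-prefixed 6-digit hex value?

0x8357FF

K = 0x0D5FFE
k_0 = rotl(K, (1*0+20) mod 24) = rotl(K, 20) = 0xE0D5FF
k_1 = rotl(K, (1*1+20) mod 24) = rotl(K, 21) = 0xC1ABFF
k_2 = rotl(K, (1*2+20) mod 24) = rotl(K, 22) = 0x8357FF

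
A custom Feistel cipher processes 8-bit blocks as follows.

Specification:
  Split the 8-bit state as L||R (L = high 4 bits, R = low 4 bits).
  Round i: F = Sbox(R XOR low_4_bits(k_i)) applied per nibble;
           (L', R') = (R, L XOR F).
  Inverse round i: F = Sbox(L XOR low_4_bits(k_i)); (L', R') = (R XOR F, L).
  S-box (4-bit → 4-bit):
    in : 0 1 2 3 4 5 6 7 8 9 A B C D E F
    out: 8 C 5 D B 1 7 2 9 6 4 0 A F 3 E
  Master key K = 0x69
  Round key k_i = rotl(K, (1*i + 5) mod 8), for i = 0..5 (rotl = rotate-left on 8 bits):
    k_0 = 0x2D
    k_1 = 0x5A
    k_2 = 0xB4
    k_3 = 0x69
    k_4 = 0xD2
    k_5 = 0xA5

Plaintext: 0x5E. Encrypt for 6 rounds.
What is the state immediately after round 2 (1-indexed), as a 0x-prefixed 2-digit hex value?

s_0 = plaintext = 0x5E
s_1 = Round(s_0, k_0) = 0xE8
s_2 = Round(s_1, k_1) = 0x8B
s_3 = Round(s_2, k_2) = 0xB6
s_4 = Round(s_3, k_3) = 0x65
s_5 = Round(s_4, k_4) = 0x54
s_6 = Round(s_5, k_5) = 0x49

0x8B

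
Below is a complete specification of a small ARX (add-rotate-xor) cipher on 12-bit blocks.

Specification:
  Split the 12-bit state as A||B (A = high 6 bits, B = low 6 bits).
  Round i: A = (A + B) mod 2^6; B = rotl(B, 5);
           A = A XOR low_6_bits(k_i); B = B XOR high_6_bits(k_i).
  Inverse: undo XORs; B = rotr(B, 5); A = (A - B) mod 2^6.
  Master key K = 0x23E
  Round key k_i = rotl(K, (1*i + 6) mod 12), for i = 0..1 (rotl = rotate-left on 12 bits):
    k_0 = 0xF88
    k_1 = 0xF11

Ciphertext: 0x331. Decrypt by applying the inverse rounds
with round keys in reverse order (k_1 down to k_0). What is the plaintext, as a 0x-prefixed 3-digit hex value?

0x089

s_0 = ciphertext = 0x331
s_1 = InvRound(s_0, k_1) = 0x0DA
s_2 = InvRound(s_1, k_0) = 0x089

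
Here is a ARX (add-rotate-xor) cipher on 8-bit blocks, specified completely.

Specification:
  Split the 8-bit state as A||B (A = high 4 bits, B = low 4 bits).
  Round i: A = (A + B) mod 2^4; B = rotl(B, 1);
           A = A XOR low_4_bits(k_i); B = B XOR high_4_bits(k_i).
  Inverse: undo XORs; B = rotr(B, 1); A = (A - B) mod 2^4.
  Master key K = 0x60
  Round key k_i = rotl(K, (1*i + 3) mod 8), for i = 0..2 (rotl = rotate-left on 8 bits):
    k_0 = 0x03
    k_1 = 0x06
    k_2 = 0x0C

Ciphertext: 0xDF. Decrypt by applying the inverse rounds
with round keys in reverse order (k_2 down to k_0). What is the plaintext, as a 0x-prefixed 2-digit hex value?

s_0 = ciphertext = 0xDF
s_1 = InvRound(s_0, k_2) = 0x2F
s_2 = InvRound(s_1, k_1) = 0x5F
s_3 = InvRound(s_2, k_0) = 0x7F

0x7F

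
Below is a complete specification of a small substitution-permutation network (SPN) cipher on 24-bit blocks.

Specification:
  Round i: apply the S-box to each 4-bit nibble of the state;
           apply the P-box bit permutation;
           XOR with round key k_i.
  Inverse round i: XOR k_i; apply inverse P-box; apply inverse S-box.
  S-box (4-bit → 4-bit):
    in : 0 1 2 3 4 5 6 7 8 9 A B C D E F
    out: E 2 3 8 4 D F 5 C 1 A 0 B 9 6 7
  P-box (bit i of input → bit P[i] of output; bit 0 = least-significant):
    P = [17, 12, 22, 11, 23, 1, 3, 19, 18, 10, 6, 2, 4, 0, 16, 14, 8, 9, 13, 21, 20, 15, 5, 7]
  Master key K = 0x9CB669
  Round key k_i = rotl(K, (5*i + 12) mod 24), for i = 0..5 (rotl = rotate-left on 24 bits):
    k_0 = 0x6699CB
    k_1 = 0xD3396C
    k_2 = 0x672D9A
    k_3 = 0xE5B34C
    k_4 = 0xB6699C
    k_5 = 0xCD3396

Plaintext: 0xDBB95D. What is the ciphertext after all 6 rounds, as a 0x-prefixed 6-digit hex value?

0x9E1695

s_0 = plaintext = 0xDBB95D
s_1 = Round(s_0, k_0) = 0xF89143
s_2 = Round(s_1, k_1) = 0xE39554
s_3 = Round(s_2, k_2) = 0x8BADE6
s_4 = Round(s_3, k_3) = 0xA3EBE3
s_5 = Round(s_4, k_4) = 0x97E117
s_6 = Round(s_5, k_5) = 0x9E1695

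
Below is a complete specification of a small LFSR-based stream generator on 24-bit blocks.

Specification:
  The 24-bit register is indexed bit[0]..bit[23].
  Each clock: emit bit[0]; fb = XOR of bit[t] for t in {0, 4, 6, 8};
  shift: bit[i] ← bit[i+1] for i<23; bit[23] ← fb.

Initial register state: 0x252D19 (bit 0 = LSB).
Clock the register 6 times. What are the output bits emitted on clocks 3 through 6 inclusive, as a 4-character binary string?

0110

reg_0 = 0x252D19
clock 1: out=1, reg = 0x92968C
clock 2: out=0, reg = 0x494B46
clock 3: out=0, reg = 0x24A5A3
clock 4: out=1, reg = 0x1252D1
clock 5: out=1, reg = 0x892968
clock 6: out=0, reg = 0x4494B4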